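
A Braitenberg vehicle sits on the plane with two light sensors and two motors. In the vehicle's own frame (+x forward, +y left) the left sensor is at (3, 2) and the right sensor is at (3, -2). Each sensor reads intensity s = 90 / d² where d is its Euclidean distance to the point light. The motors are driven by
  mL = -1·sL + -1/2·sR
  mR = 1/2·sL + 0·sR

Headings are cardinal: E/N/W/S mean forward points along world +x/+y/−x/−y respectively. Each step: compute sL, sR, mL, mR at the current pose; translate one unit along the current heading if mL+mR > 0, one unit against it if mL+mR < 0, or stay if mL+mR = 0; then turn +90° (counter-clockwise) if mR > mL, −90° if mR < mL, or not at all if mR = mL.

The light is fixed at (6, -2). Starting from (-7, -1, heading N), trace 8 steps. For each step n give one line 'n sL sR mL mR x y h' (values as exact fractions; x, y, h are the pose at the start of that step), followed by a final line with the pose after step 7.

0 90/241 90/137 -23175/33017 45/241 -7 -1 N
1 9/26 9/26 -27/52 9/52 -7 -2 W
2 90/109 18/41 -4671/4469 45/109 -6 -2 S
3 1 45/41 -127/82 1/2 -6 -1 E
4 90/241 90/137 -23175/33017 45/241 -7 -1 N
5 9/26 9/26 -27/52 9/52 -7 -2 W
6 90/109 18/41 -4671/4469 45/109 -6 -2 S
7 1 45/41 -127/82 1/2 -6 -1 E
final -7 -1 N

n=0: pose=(-7,-1,N); sL=90/241, sR=90/137; mL=-23175/33017, mR=45/241; mL+mR=-17010/33017 → advance -1; mR−mL=29340/33017 → turn +1·90°
n=1: pose=(-7,-2,W); sL=9/26, sR=9/26; mL=-27/52, mR=9/52; mL+mR=-9/26 → advance -1; mR−mL=9/13 → turn +1·90°
n=2: pose=(-6,-2,S); sL=90/109, sR=18/41; mL=-4671/4469, mR=45/109; mL+mR=-2826/4469 → advance -1; mR−mL=6516/4469 → turn +1·90°
n=3: pose=(-6,-1,E); sL=1, sR=45/41; mL=-127/82, mR=1/2; mL+mR=-43/41 → advance -1; mR−mL=84/41 → turn +1·90°
n=4: pose=(-7,-1,N); sL=90/241, sR=90/137; mL=-23175/33017, mR=45/241; mL+mR=-17010/33017 → advance -1; mR−mL=29340/33017 → turn +1·90°
n=5: pose=(-7,-2,W); sL=9/26, sR=9/26; mL=-27/52, mR=9/52; mL+mR=-9/26 → advance -1; mR−mL=9/13 → turn +1·90°
n=6: pose=(-6,-2,S); sL=90/109, sR=18/41; mL=-4671/4469, mR=45/109; mL+mR=-2826/4469 → advance -1; mR−mL=6516/4469 → turn +1·90°
n=7: pose=(-6,-1,E); sL=1, sR=45/41; mL=-127/82, mR=1/2; mL+mR=-43/41 → advance -1; mR−mL=84/41 → turn +1·90°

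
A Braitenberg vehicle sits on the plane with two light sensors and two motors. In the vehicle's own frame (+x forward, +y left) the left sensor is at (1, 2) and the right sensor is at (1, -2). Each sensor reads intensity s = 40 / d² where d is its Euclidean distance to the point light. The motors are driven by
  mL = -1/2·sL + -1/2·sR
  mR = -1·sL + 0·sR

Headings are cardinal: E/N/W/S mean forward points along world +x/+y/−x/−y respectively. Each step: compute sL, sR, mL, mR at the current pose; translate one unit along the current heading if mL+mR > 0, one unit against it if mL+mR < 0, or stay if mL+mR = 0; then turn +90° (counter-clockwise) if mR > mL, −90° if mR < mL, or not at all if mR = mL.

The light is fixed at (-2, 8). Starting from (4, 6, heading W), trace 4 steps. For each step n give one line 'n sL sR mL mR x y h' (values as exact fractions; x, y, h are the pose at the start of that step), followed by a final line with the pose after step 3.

0 40/41 8/5 -264/205 -40/41 4 6 W
1 4/9 20/17 -124/153 -4/9 5 6 S
2 8/13 40/73 -552/949 -8/13 5 7 E
3 10/17 2 -22/17 -10/17 4 7 S
final 4 8 E

n=0: pose=(4,6,W); sL=40/41, sR=8/5; mL=-264/205, mR=-40/41; mL+mR=-464/205 → advance -1; mR−mL=64/205 → turn +1·90°
n=1: pose=(5,6,S); sL=4/9, sR=20/17; mL=-124/153, mR=-4/9; mL+mR=-64/51 → advance -1; mR−mL=56/153 → turn +1·90°
n=2: pose=(5,7,E); sL=8/13, sR=40/73; mL=-552/949, mR=-8/13; mL+mR=-1136/949 → advance -1; mR−mL=-32/949 → turn -1·90°
n=3: pose=(4,7,S); sL=10/17, sR=2; mL=-22/17, mR=-10/17; mL+mR=-32/17 → advance -1; mR−mL=12/17 → turn +1·90°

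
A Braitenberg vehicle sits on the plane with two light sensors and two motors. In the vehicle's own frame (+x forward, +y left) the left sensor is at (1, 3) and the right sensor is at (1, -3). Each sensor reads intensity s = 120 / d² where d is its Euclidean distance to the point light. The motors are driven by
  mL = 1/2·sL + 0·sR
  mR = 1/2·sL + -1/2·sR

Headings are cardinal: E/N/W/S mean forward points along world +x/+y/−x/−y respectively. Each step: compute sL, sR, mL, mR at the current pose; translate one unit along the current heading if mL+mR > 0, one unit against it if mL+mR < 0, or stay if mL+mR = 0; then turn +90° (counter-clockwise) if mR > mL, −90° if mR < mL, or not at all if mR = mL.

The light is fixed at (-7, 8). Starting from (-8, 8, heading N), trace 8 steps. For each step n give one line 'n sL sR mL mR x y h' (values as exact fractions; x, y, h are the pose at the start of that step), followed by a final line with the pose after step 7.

0 120/17 24 60/17 -144/17 -8 8 N
1 30 15/2 15 45/4 -8 7 E
2 120/13 120/13 60/13 0 -7 7 S
3 60/13 60 30/13 -360/13 -7 6 W
4 24 120/17 12 144/17 -6 6 N
5 15 6 15/2 9/2 -6 7 E
6 120/29 24 60/29 -288/29 -5 7 S
7 12 12 6 0 -5 8 W
final -6 8 N

n=0: pose=(-8,8,N); sL=120/17, sR=24; mL=60/17, mR=-144/17; mL+mR=-84/17 → advance -1; mR−mL=-12 → turn -1·90°
n=1: pose=(-8,7,E); sL=30, sR=15/2; mL=15, mR=45/4; mL+mR=105/4 → advance +1; mR−mL=-15/4 → turn -1·90°
n=2: pose=(-7,7,S); sL=120/13, sR=120/13; mL=60/13, mR=0; mL+mR=60/13 → advance +1; mR−mL=-60/13 → turn -1·90°
n=3: pose=(-7,6,W); sL=60/13, sR=60; mL=30/13, mR=-360/13; mL+mR=-330/13 → advance -1; mR−mL=-30 → turn -1·90°
n=4: pose=(-6,6,N); sL=24, sR=120/17; mL=12, mR=144/17; mL+mR=348/17 → advance +1; mR−mL=-60/17 → turn -1·90°
n=5: pose=(-6,7,E); sL=15, sR=6; mL=15/2, mR=9/2; mL+mR=12 → advance +1; mR−mL=-3 → turn -1·90°
n=6: pose=(-5,7,S); sL=120/29, sR=24; mL=60/29, mR=-288/29; mL+mR=-228/29 → advance -1; mR−mL=-12 → turn -1·90°
n=7: pose=(-5,8,W); sL=12, sR=12; mL=6, mR=0; mL+mR=6 → advance +1; mR−mL=-6 → turn -1·90°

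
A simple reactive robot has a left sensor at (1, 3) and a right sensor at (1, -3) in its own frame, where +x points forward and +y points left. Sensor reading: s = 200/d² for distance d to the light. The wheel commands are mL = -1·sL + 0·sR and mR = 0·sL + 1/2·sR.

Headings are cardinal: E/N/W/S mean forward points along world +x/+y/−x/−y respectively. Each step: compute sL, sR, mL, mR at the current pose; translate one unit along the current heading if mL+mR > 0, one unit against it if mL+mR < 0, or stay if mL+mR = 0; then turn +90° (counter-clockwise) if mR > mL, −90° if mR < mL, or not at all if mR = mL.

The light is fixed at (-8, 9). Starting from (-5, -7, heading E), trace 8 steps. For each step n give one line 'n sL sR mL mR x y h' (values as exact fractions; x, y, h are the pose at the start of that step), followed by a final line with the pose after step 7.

n=0: pose=(-5,-7,E); sL=40/37, sR=200/377; mL=-40/37, mR=100/377; mL+mR=-11380/13949 → advance -1; mR−mL=18780/13949 → turn +1·90°
n=1: pose=(-6,-7,N); sL=100/113, sR=4/5; mL=-100/113, mR=2/5; mL+mR=-274/565 → advance -1; mR−mL=726/565 → turn +1·90°
n=2: pose=(-6,-8,W); sL=200/401, sR=200/197; mL=-200/401, mR=100/197; mL+mR=700/78997 → advance +1; mR−mL=79500/78997 → turn +1·90°
n=3: pose=(-7,-8,S); sL=10/17, sR=25/41; mL=-10/17, mR=25/82; mL+mR=-395/1394 → advance -1; mR−mL=1245/1394 → turn +1·90°
n=4: pose=(-7,-7,E); sL=200/173, sR=40/73; mL=-200/173, mR=20/73; mL+mR=-11140/12629 → advance -1; mR−mL=18060/12629 → turn +1·90°
n=5: pose=(-8,-7,N); sL=100/117, sR=100/117; mL=-100/117, mR=50/117; mL+mR=-50/117 → advance -1; mR−mL=50/39 → turn +1·90°
n=6: pose=(-8,-8,W); sL=200/401, sR=200/197; mL=-200/401, mR=100/197; mL+mR=700/78997 → advance +1; mR−mL=79500/78997 → turn +1·90°
n=7: pose=(-9,-8,S); sL=25/41, sR=10/17; mL=-25/41, mR=5/17; mL+mR=-220/697 → advance -1; mR−mL=630/697 → turn +1·90°

0 40/37 200/377 -40/37 100/377 -5 -7 E
1 100/113 4/5 -100/113 2/5 -6 -7 N
2 200/401 200/197 -200/401 100/197 -6 -8 W
3 10/17 25/41 -10/17 25/82 -7 -8 S
4 200/173 40/73 -200/173 20/73 -7 -7 E
5 100/117 100/117 -100/117 50/117 -8 -7 N
6 200/401 200/197 -200/401 100/197 -8 -8 W
7 25/41 10/17 -25/41 5/17 -9 -8 S
final -9 -7 E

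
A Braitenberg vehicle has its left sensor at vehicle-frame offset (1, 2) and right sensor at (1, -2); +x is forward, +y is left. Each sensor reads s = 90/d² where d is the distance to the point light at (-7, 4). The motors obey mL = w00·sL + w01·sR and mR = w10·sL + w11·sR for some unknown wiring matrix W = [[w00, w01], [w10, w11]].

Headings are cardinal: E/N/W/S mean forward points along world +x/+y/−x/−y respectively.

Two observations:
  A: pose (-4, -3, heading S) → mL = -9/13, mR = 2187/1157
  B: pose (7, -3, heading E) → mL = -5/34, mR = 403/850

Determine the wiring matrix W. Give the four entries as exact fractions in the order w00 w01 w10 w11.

obs A: pose=(-4,-3,S) → sL=90/89, sR=18/13, mL=-9/13, mR=2187/1157
obs B: pose=(7,-3,E) → sL=9/25, sR=5/17, mL=-5/34, mR=403/850
sensor matrix S = [[90/89, 18/13], [9/25, 5/17]]; det S = -98856/491725
solve [mL_A; mL_B] = S·[w00; w01] and [mR_A; mR_B] = S·[w10; w11]:
  w00 = 0, w01 = -1/2, w10 = 1/2, w11 = 1

0 -1/2 1/2 1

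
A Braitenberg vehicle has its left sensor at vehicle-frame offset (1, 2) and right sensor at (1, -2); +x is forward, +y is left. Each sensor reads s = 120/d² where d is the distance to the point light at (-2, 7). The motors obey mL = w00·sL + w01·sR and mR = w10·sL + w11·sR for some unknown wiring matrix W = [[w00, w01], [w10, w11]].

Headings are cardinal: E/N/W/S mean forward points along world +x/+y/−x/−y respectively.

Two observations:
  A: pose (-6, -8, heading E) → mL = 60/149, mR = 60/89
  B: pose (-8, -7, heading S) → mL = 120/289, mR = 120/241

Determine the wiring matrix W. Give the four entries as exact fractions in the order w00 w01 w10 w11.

0 1 1 0

obs A: pose=(-6,-8,E) → sL=60/89, sR=60/149, mL=60/149, mR=60/89
obs B: pose=(-8,-7,S) → sL=120/241, sR=120/289, mL=120/289, mR=120/241
sensor matrix S = [[60/89, 60/149], [120/241, 120/289]]; det S = 73353600/923615389
solve [mL_A; mL_B] = S·[w00; w01] and [mR_A; mR_B] = S·[w10; w11]:
  w00 = 0, w01 = 1, w10 = 1, w11 = 0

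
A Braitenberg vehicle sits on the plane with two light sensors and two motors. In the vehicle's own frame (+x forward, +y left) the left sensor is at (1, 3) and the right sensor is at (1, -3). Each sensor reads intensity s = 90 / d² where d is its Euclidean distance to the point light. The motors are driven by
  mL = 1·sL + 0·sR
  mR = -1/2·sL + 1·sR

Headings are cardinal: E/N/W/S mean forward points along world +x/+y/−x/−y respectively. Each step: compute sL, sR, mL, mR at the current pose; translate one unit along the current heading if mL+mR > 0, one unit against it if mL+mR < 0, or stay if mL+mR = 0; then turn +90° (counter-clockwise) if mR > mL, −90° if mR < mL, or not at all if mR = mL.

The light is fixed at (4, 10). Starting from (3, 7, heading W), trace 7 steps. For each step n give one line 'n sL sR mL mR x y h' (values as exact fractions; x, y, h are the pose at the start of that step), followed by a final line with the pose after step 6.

0 9/4 45/2 9/4 171/8 3 7 W
1 90/17 90/41 90/17 -315/697 2 7 S
2 45/29 9 45/29 477/58 2 6 W
3 18/5 90/61 18/5 -99/305 1 6 S
4 9/8 9/2 9/8 63/16 1 5 W
5 90/37 18/17 90/37 -99/629 0 5 S
6 45/53 45/17 45/53 4005/1802 0 4 W
final -1 4 S

n=0: pose=(3,7,W); sL=9/4, sR=45/2; mL=9/4, mR=171/8; mL+mR=189/8 → advance +1; mR−mL=153/8 → turn +1·90°
n=1: pose=(2,7,S); sL=90/17, sR=90/41; mL=90/17, mR=-315/697; mL+mR=3375/697 → advance +1; mR−mL=-4005/697 → turn -1·90°
n=2: pose=(2,6,W); sL=45/29, sR=9; mL=45/29, mR=477/58; mL+mR=567/58 → advance +1; mR−mL=387/58 → turn +1·90°
n=3: pose=(1,6,S); sL=18/5, sR=90/61; mL=18/5, mR=-99/305; mL+mR=999/305 → advance +1; mR−mL=-1197/305 → turn -1·90°
n=4: pose=(1,5,W); sL=9/8, sR=9/2; mL=9/8, mR=63/16; mL+mR=81/16 → advance +1; mR−mL=45/16 → turn +1·90°
n=5: pose=(0,5,S); sL=90/37, sR=18/17; mL=90/37, mR=-99/629; mL+mR=1431/629 → advance +1; mR−mL=-1629/629 → turn -1·90°
n=6: pose=(0,4,W); sL=45/53, sR=45/17; mL=45/53, mR=4005/1802; mL+mR=5535/1802 → advance +1; mR−mL=2475/1802 → turn +1·90°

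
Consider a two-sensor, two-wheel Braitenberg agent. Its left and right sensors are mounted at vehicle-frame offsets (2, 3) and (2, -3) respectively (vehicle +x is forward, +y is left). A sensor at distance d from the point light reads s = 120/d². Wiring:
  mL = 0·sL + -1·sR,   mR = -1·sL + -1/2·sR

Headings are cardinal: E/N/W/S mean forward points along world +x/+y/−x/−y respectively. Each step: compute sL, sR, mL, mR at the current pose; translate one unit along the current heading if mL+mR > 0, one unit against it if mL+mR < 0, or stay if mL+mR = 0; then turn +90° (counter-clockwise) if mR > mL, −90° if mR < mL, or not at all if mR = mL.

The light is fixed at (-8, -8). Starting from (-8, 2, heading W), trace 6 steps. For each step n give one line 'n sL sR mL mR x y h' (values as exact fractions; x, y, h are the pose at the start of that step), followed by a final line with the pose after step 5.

0 120/53 120/173 -120/173 -23940/9169 -8 2 W
1 30/37 3/4 -3/4 -351/296 -7 2 N
2 40/51 8/3 -8/3 -36/17 -7 1 E
3 12/13 12/13 -12/13 -18/13 -8 1 N
4 24/25 120/29 -120/29 -2196/725 -8 0 E
5 30/29 15/13 -15/13 -1215/754 -9 0 N
final -9 -1 E

n=0: pose=(-8,2,W); sL=120/53, sR=120/173; mL=-120/173, mR=-23940/9169; mL+mR=-30300/9169 → advance -1; mR−mL=-17580/9169 → turn -1·90°
n=1: pose=(-7,2,N); sL=30/37, sR=3/4; mL=-3/4, mR=-351/296; mL+mR=-573/296 → advance -1; mR−mL=-129/296 → turn -1·90°
n=2: pose=(-7,1,E); sL=40/51, sR=8/3; mL=-8/3, mR=-36/17; mL+mR=-244/51 → advance -1; mR−mL=28/51 → turn +1·90°
n=3: pose=(-8,1,N); sL=12/13, sR=12/13; mL=-12/13, mR=-18/13; mL+mR=-30/13 → advance -1; mR−mL=-6/13 → turn -1·90°
n=4: pose=(-8,0,E); sL=24/25, sR=120/29; mL=-120/29, mR=-2196/725; mL+mR=-5196/725 → advance -1; mR−mL=804/725 → turn +1·90°
n=5: pose=(-9,0,N); sL=30/29, sR=15/13; mL=-15/13, mR=-1215/754; mL+mR=-2085/754 → advance -1; mR−mL=-345/754 → turn -1·90°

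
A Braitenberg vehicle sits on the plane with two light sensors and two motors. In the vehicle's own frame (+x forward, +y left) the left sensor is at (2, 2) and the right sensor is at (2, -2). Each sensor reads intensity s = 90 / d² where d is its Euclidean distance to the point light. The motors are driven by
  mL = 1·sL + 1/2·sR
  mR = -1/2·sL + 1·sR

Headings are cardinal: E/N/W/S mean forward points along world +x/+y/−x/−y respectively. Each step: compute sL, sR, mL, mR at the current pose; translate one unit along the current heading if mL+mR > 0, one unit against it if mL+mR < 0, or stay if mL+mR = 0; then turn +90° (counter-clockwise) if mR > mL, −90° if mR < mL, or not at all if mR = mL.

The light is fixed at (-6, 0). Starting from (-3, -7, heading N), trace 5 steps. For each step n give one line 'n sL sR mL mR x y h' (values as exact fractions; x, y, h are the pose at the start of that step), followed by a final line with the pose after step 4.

n=0: pose=(-3,-7,N); sL=45/13, sR=9/5; mL=567/130, mR=9/130; mL+mR=288/65 → advance +1; mR−mL=-279/65 → turn -1·90°
n=1: pose=(-3,-6,E); sL=90/41, sR=90/89; mL=9855/3649, mR=-315/3649; mL+mR=9540/3649 → advance +1; mR−mL=-10170/3649 → turn -1·90°
n=2: pose=(-2,-6,S); sL=9/10, sR=45/34; mL=531/340, mR=297/340; mL+mR=207/85 → advance +1; mR−mL=-117/170 → turn -1·90°
n=3: pose=(-2,-7,W); sL=18/17, sR=90/29; mL=1287/493, mR=1269/493; mL+mR=2556/493 → advance +1; mR−mL=-18/493 → turn -1·90°
n=4: pose=(-3,-7,N); sL=45/13, sR=9/5; mL=567/130, mR=9/130; mL+mR=288/65 → advance +1; mR−mL=-279/65 → turn -1·90°

0 45/13 9/5 567/130 9/130 -3 -7 N
1 90/41 90/89 9855/3649 -315/3649 -3 -6 E
2 9/10 45/34 531/340 297/340 -2 -6 S
3 18/17 90/29 1287/493 1269/493 -2 -7 W
4 45/13 9/5 567/130 9/130 -3 -7 N
final -3 -6 E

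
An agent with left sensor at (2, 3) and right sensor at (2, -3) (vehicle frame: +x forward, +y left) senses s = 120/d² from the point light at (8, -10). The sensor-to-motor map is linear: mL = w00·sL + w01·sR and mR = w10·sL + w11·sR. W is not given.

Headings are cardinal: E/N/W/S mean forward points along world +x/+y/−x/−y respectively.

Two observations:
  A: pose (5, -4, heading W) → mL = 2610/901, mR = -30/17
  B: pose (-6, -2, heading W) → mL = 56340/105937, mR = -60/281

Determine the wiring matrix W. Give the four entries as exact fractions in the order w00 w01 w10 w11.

1/2 1 -1/2 0

obs A: pose=(5,-4,W) → sL=60/17, sR=60/53, mL=2610/901, mR=-30/17
obs B: pose=(-6,-2,W) → sL=120/281, sR=120/377, mL=56340/105937, mR=-60/281
sensor matrix S = [[60/17, 60/53], [120/281, 120/377]]; det S = 61084800/95449237
solve [mL_A; mL_B] = S·[w00; w01] and [mR_A; mR_B] = S·[w10; w11]:
  w00 = 1/2, w01 = 1, w10 = -1/2, w11 = 0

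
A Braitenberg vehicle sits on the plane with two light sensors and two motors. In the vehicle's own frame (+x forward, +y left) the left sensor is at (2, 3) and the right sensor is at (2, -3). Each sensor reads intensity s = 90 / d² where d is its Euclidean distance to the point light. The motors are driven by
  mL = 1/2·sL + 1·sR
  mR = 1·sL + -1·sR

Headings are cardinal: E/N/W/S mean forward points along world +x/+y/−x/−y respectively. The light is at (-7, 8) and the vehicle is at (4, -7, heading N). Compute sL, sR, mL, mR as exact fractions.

left sensor world pos  = (1, -5); dL² = 233
right sensor world pos = (7, -5); dR² = 365
sL = 90/233 = 90/233
sR = 90/365 = 18/73
mL = 1/2·sL + 1·sR = 7479/17009
mR = 1·sL + -1·sR = 2376/17009

90/233 18/73 7479/17009 2376/17009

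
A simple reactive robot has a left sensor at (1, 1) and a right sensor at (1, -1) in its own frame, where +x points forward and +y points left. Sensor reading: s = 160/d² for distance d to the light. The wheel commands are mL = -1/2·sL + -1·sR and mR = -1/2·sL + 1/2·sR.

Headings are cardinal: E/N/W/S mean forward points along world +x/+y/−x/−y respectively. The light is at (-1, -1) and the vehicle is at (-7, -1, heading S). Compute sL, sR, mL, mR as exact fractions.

80/13 16/5 -408/65 -96/65

left sensor world pos  = (-6, -2); dL² = 26
right sensor world pos = (-8, -2); dR² = 50
sL = 160/26 = 80/13
sR = 160/50 = 16/5
mL = -1/2·sL + -1·sR = -408/65
mR = -1/2·sL + 1/2·sR = -96/65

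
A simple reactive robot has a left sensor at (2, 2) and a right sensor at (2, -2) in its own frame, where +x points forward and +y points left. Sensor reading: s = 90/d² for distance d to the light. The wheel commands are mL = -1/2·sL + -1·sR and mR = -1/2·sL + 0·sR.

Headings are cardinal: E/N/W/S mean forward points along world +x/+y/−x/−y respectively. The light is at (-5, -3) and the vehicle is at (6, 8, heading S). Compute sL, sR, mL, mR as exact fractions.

left sensor world pos  = (8, 6); dL² = 250
right sensor world pos = (4, 6); dR² = 162
sL = 90/250 = 9/25
sR = 90/162 = 5/9
mL = -1/2·sL + -1·sR = -331/450
mR = -1/2·sL + 0·sR = -9/50

9/25 5/9 -331/450 -9/50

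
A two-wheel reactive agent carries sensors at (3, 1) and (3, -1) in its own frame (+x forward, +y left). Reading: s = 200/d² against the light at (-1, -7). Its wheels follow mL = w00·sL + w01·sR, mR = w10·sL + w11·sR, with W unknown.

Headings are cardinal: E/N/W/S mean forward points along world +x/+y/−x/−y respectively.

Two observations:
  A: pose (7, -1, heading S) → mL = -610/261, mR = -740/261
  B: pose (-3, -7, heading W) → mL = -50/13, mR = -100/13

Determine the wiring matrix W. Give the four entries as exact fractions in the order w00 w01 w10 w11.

obs A: pose=(7,-1,S) → sL=20/9, sR=100/29, mL=-610/261, mR=-740/261
obs B: pose=(-3,-7,W) → sL=100/13, sR=100/13, mL=-50/13, mR=-100/13
sensor matrix S = [[20/9, 100/29], [100/13, 100/13]]; det S = -32000/3393
solve [mL_A; mL_B] = S·[w00; w01] and [mR_A; mR_B] = S·[w10; w11]:
  w00 = 1/2, w01 = -1, w10 = -1/2, w11 = -1/2

1/2 -1 -1/2 -1/2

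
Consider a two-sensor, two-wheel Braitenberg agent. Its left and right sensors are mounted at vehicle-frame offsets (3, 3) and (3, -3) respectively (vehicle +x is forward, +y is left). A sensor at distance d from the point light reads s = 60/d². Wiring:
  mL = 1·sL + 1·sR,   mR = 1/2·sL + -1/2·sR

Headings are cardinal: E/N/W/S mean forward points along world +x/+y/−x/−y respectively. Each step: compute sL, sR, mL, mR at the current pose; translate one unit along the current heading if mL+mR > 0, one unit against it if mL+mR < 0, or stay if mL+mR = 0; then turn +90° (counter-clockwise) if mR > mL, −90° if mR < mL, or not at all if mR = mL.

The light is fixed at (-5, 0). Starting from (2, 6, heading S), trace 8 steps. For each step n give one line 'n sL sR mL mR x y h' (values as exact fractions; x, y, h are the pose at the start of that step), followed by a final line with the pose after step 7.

0 60/109 12/5 1608/545 -504/545 2 6 S
1 3 3/4 15/4 9/8 2 5 W
2 60/73 12/29 2616/2117 432/2117 1 5 N
3 10/27 2/3 28/27 -4/27 1 6 E
4 60/109 12/5 1608/545 -504/545 2 6 S
5 3 3/4 15/4 9/8 2 5 W
6 60/73 12/29 2616/2117 432/2117 1 5 N
7 10/27 2/3 28/27 -4/27 1 6 E
final 2 6 S

n=0: pose=(2,6,S); sL=60/109, sR=12/5; mL=1608/545, mR=-504/545; mL+mR=1104/545 → advance +1; mR−mL=-2112/545 → turn -1·90°
n=1: pose=(2,5,W); sL=3, sR=3/4; mL=15/4, mR=9/8; mL+mR=39/8 → advance +1; mR−mL=-21/8 → turn -1·90°
n=2: pose=(1,5,N); sL=60/73, sR=12/29; mL=2616/2117, mR=432/2117; mL+mR=3048/2117 → advance +1; mR−mL=-2184/2117 → turn -1·90°
n=3: pose=(1,6,E); sL=10/27, sR=2/3; mL=28/27, mR=-4/27; mL+mR=8/9 → advance +1; mR−mL=-32/27 → turn -1·90°
n=4: pose=(2,6,S); sL=60/109, sR=12/5; mL=1608/545, mR=-504/545; mL+mR=1104/545 → advance +1; mR−mL=-2112/545 → turn -1·90°
n=5: pose=(2,5,W); sL=3, sR=3/4; mL=15/4, mR=9/8; mL+mR=39/8 → advance +1; mR−mL=-21/8 → turn -1·90°
n=6: pose=(1,5,N); sL=60/73, sR=12/29; mL=2616/2117, mR=432/2117; mL+mR=3048/2117 → advance +1; mR−mL=-2184/2117 → turn -1·90°
n=7: pose=(1,6,E); sL=10/27, sR=2/3; mL=28/27, mR=-4/27; mL+mR=8/9 → advance +1; mR−mL=-32/27 → turn -1·90°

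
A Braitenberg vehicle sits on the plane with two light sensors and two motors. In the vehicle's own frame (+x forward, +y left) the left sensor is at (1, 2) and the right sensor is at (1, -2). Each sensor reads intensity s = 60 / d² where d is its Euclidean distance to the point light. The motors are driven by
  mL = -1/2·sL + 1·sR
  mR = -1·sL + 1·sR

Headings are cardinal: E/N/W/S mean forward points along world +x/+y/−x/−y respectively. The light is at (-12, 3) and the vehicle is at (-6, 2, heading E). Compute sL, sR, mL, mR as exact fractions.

left sensor world pos  = (-5, 4); dL² = 50
right sensor world pos = (-5, 0); dR² = 58
sL = 60/50 = 6/5
sR = 60/58 = 30/29
mL = -1/2·sL + 1·sR = 63/145
mR = -1·sL + 1·sR = -24/145

6/5 30/29 63/145 -24/145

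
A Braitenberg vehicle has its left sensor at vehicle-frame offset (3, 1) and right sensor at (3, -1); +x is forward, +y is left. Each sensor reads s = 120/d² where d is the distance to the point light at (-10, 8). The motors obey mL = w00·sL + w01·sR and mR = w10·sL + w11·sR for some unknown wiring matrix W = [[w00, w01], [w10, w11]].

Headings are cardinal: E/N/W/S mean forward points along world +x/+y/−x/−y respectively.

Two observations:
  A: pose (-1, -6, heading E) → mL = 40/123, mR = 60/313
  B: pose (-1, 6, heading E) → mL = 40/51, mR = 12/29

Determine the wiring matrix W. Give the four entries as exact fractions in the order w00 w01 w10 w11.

0 1 1/2 0

obs A: pose=(-1,-6,E) → sL=120/313, sR=40/123, mL=40/123, mR=60/313
obs B: pose=(-1,6,E) → sL=24/29, sR=40/51, mL=40/51, mR=12/29
sensor matrix S = [[120/313, 40/123], [24/29, 40/51]]; det S = 199680/6326669
solve [mL_A; mL_B] = S·[w00; w01] and [mR_A; mR_B] = S·[w10; w11]:
  w00 = 0, w01 = 1, w10 = 1/2, w11 = 0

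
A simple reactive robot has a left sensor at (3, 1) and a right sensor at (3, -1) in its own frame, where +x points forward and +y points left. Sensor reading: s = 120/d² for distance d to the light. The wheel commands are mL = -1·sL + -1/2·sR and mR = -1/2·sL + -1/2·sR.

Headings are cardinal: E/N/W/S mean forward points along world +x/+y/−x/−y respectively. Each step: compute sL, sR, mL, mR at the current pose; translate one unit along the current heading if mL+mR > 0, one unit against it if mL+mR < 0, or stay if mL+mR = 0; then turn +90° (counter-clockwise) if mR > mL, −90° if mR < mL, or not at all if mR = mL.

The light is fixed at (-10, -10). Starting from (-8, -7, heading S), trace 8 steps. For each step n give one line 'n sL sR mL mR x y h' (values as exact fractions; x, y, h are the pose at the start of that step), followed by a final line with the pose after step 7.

n=0: pose=(-8,-7,S); sL=40/3, sR=120; mL=-220/3, mR=-200/3; mL+mR=-140 → advance -1; mR−mL=20/3 → turn +1·90°
n=1: pose=(-8,-6,E); sL=12/5, sR=60/17; mL=-354/85, mR=-252/85; mL+mR=-606/85 → advance -1; mR−mL=6/5 → turn +1·90°
n=2: pose=(-9,-6,N); sL=120/49, sR=120/53; mL=-9300/2597, mR=-6120/2597; mL+mR=-15420/2597 → advance -1; mR−mL=60/49 → turn +1·90°
n=3: pose=(-9,-7,W); sL=15, sR=6; mL=-18, mR=-21/2; mL+mR=-57/2 → advance -1; mR−mL=15/2 → turn +1·90°
n=4: pose=(-8,-7,S); sL=40/3, sR=120; mL=-220/3, mR=-200/3; mL+mR=-140 → advance -1; mR−mL=20/3 → turn +1·90°
n=5: pose=(-8,-6,E); sL=12/5, sR=60/17; mL=-354/85, mR=-252/85; mL+mR=-606/85 → advance -1; mR−mL=6/5 → turn +1·90°
n=6: pose=(-9,-6,N); sL=120/49, sR=120/53; mL=-9300/2597, mR=-6120/2597; mL+mR=-15420/2597 → advance -1; mR−mL=60/49 → turn +1·90°
n=7: pose=(-9,-7,W); sL=15, sR=6; mL=-18, mR=-21/2; mL+mR=-57/2 → advance -1; mR−mL=15/2 → turn +1·90°

0 40/3 120 -220/3 -200/3 -8 -7 S
1 12/5 60/17 -354/85 -252/85 -8 -6 E
2 120/49 120/53 -9300/2597 -6120/2597 -9 -6 N
3 15 6 -18 -21/2 -9 -7 W
4 40/3 120 -220/3 -200/3 -8 -7 S
5 12/5 60/17 -354/85 -252/85 -8 -6 E
6 120/49 120/53 -9300/2597 -6120/2597 -9 -6 N
7 15 6 -18 -21/2 -9 -7 W
final -8 -7 S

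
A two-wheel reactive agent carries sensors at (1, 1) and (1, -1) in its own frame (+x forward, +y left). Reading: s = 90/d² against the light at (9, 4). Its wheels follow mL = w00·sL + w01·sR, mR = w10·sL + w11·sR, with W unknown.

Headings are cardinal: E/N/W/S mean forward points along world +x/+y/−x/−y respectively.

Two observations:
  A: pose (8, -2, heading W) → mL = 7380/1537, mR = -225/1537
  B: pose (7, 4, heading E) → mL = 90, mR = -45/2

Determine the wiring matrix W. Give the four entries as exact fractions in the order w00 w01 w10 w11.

1 1 -1 1/2

obs A: pose=(8,-2,W) → sL=90/53, sR=90/29, mL=7380/1537, mR=-225/1537
obs B: pose=(7,4,E) → sL=45, sR=45, mL=90, mR=-45/2
sensor matrix S = [[90/53, 90/29], [45, 45]]; det S = -97200/1537
solve [mL_A; mL_B] = S·[w00; w01] and [mR_A; mR_B] = S·[w10; w11]:
  w00 = 1, w01 = 1, w10 = -1, w11 = 1/2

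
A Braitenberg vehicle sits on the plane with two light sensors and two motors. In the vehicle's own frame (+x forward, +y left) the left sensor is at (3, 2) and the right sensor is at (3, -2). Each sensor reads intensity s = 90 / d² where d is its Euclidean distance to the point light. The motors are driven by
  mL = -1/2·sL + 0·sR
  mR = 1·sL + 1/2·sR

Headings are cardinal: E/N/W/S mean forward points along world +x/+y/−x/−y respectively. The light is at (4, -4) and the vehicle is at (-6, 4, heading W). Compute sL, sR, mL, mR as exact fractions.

left sensor world pos  = (-9, 2); dL² = 205
right sensor world pos = (-9, 6); dR² = 269
sL = 90/205 = 18/41
sR = 90/269 = 90/269
mL = -1/2·sL + 0·sR = -9/41
mR = 1·sL + 1/2·sR = 6687/11029

18/41 90/269 -9/41 6687/11029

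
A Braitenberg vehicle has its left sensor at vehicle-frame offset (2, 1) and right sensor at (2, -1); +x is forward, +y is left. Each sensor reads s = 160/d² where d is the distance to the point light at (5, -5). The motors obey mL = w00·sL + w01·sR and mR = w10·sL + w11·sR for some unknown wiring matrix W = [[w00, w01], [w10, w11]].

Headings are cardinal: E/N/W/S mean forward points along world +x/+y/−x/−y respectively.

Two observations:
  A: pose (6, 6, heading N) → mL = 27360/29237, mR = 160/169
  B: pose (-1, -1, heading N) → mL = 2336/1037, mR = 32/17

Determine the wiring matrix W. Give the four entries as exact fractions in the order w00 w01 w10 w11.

1/2 1/2 1 0

obs A: pose=(6,6,N) → sL=160/169, sR=160/173, mL=27360/29237, mR=160/169
obs B: pose=(-1,-1,N) → sL=32/17, sR=160/61, mL=2336/1037, mR=32/17
sensor matrix S = [[160/169, 160/173], [32/17, 160/61]]; det S = 22507520/30318769
solve [mL_A; mL_B] = S·[w00; w01] and [mR_A; mR_B] = S·[w10; w11]:
  w00 = 1/2, w01 = 1/2, w10 = 1, w11 = 0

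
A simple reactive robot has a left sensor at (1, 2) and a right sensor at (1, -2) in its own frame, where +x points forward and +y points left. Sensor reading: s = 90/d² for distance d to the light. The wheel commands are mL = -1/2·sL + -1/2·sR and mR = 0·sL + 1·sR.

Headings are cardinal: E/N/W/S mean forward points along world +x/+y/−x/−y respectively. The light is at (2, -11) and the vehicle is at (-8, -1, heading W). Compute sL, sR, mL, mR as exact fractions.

left sensor world pos  = (-9, -3); dL² = 185
right sensor world pos = (-9, 1); dR² = 265
sL = 90/185 = 18/37
sR = 90/265 = 18/53
mL = -1/2·sL + -1/2·sR = -810/1961
mR = 0·sL + 1·sR = 18/53

18/37 18/53 -810/1961 18/53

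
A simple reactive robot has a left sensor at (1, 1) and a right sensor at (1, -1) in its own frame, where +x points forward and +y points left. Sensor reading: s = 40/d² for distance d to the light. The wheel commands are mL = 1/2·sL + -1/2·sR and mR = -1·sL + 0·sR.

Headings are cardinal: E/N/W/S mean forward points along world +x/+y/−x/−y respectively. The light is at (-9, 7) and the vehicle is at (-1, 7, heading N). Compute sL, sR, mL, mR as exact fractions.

left sensor world pos  = (-2, 8); dL² = 50
right sensor world pos = (0, 8); dR² = 82
sL = 40/50 = 4/5
sR = 40/82 = 20/41
mL = 1/2·sL + -1/2·sR = 32/205
mR = -1·sL + 0·sR = -4/5

4/5 20/41 32/205 -4/5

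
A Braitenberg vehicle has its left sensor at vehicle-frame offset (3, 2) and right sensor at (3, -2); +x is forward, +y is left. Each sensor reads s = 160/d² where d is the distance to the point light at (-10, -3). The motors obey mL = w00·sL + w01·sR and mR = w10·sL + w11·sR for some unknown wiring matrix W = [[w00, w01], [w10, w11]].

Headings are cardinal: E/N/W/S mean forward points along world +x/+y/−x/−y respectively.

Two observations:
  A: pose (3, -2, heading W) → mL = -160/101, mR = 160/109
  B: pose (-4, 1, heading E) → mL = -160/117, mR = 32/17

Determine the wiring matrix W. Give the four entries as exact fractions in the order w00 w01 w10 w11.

-1 0 0 1

obs A: pose=(3,-2,W) → sL=160/101, sR=160/109, mL=-160/101, mR=160/109
obs B: pose=(-4,1,E) → sL=160/117, sR=32/17, mL=-160/117, mR=32/17
sensor matrix S = [[160/101, 160/109], [160/117, 32/17]]; det S = 21340160/21896901
solve [mL_A; mL_B] = S·[w00; w01] and [mR_A; mR_B] = S·[w10; w11]:
  w00 = -1, w01 = 0, w10 = 0, w11 = 1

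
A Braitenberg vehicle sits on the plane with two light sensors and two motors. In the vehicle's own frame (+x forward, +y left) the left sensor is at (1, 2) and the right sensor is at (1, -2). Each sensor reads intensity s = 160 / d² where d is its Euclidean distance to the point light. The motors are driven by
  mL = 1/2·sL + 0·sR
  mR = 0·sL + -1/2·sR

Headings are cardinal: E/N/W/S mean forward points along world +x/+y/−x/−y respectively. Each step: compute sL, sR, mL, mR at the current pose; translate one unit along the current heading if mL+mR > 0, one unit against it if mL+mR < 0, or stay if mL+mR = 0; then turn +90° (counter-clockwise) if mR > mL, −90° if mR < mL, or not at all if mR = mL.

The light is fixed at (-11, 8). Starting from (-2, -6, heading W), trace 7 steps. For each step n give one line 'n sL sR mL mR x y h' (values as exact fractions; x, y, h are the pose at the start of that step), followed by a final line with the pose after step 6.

0 1/2 10/13 1/4 -5/13 -2 -6 W
1 160/233 160/313 80/233 -80/313 -1 -6 N
2 80/121 80/173 40/121 -40/173 -1 -5 E
3 32/73 160/277 16/73 -80/277 0 -5 S
4 20/37 4/5 10/37 -2/5 0 -4 W
5 160/221 160/317 80/221 -80/317 1 -4 N
6 16/25 80/169 8/25 -40/169 1 -3 E
final 2 -3 S

n=0: pose=(-2,-6,W); sL=1/2, sR=10/13; mL=1/4, mR=-5/13; mL+mR=-7/52 → advance -1; mR−mL=-33/52 → turn -1·90°
n=1: pose=(-1,-6,N); sL=160/233, sR=160/313; mL=80/233, mR=-80/313; mL+mR=6400/72929 → advance +1; mR−mL=-43680/72929 → turn -1·90°
n=2: pose=(-1,-5,E); sL=80/121, sR=80/173; mL=40/121, mR=-40/173; mL+mR=2080/20933 → advance +1; mR−mL=-11760/20933 → turn -1·90°
n=3: pose=(0,-5,S); sL=32/73, sR=160/277; mL=16/73, mR=-80/277; mL+mR=-1408/20221 → advance -1; mR−mL=-10272/20221 → turn -1·90°
n=4: pose=(0,-4,W); sL=20/37, sR=4/5; mL=10/37, mR=-2/5; mL+mR=-24/185 → advance -1; mR−mL=-124/185 → turn -1·90°
n=5: pose=(1,-4,N); sL=160/221, sR=160/317; mL=80/221, mR=-80/317; mL+mR=7680/70057 → advance +1; mR−mL=-43040/70057 → turn -1·90°
n=6: pose=(1,-3,E); sL=16/25, sR=80/169; mL=8/25, mR=-40/169; mL+mR=352/4225 → advance +1; mR−mL=-2352/4225 → turn -1·90°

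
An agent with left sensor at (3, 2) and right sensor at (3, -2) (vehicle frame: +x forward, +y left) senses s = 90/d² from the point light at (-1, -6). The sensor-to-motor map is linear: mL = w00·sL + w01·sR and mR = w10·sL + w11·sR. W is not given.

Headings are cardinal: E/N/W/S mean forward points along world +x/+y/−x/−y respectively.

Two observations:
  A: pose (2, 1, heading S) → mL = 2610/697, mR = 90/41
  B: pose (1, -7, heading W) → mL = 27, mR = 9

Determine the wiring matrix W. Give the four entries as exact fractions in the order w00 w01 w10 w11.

1/2 1/2 1 0

obs A: pose=(2,1,S) → sL=90/41, sR=90/17, mL=2610/697, mR=90/41
obs B: pose=(1,-7,W) → sL=9, sR=45, mL=27, mR=9
sensor matrix S = [[90/41, 90/17], [9, 45]]; det S = 35640/697
solve [mL_A; mL_B] = S·[w00; w01] and [mR_A; mR_B] = S·[w10; w11]:
  w00 = 1/2, w01 = 1/2, w10 = 1, w11 = 0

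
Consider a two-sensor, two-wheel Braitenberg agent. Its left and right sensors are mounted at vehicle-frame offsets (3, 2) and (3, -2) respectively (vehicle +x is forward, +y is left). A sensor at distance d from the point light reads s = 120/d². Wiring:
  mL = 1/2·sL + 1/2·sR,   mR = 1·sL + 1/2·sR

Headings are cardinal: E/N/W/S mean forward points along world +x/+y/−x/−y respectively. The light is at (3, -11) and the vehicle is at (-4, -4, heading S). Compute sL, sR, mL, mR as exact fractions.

120/41 120/97 8280/3977 14100/3977

left sensor world pos  = (-2, -7); dL² = 41
right sensor world pos = (-6, -7); dR² = 97
sL = 120/41 = 120/41
sR = 120/97 = 120/97
mL = 1/2·sL + 1/2·sR = 8280/3977
mR = 1·sL + 1/2·sR = 14100/3977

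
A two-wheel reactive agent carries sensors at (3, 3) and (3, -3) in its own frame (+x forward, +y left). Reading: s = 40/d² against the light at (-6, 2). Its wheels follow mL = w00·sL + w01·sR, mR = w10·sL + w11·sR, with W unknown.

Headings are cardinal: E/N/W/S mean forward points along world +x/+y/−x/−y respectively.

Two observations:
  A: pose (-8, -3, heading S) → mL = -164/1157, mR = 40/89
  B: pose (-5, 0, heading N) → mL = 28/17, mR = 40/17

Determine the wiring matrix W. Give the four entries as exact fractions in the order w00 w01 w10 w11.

1/2 -1 0 1

obs A: pose=(-8,-3,S) → sL=8/13, sR=40/89, mL=-164/1157, mR=40/89
obs B: pose=(-5,0,N) → sL=8, sR=40/17, mL=28/17, mR=40/17
sensor matrix S = [[8/13, 40/89], [8, 40/17]]; det S = -42240/19669
solve [mL_A; mL_B] = S·[w00; w01] and [mR_A; mR_B] = S·[w10; w11]:
  w00 = 1/2, w01 = -1, w10 = 0, w11 = 1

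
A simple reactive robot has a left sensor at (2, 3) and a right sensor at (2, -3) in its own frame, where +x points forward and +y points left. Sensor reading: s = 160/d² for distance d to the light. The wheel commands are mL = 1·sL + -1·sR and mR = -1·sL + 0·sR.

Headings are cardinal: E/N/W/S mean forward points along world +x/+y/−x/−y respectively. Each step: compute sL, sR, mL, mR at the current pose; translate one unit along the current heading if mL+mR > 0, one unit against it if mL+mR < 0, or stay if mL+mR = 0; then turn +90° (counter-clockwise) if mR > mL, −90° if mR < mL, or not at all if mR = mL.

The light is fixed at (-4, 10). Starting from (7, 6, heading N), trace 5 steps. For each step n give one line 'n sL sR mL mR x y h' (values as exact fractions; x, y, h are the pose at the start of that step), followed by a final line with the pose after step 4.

n=0: pose=(7,6,N); sL=40/17, sR=4/5; mL=132/85, mR=-40/17; mL+mR=-4/5 → advance -1; mR−mL=-332/85 → turn -1·90°
n=1: pose=(7,5,E); sL=160/173, sR=160/233; mL=9600/40309, mR=-160/173; mL+mR=-160/233 → advance -1; mR−mL=-46880/40309 → turn -1·90°
n=2: pose=(6,5,S); sL=80/109, sR=80/49; mL=-4800/5341, mR=-80/109; mL+mR=-80/49 → advance -1; mR−mL=880/5341 → turn +1·90°
n=3: pose=(6,6,E); sL=32/29, sR=160/193; mL=1536/5597, mR=-32/29; mL+mR=-160/193 → advance -1; mR−mL=-7712/5597 → turn -1·90°
n=4: pose=(5,6,S); sL=8/9, sR=20/9; mL=-4/3, mR=-8/9; mL+mR=-20/9 → advance -1; mR−mL=4/9 → turn +1·90°

0 40/17 4/5 132/85 -40/17 7 6 N
1 160/173 160/233 9600/40309 -160/173 7 5 E
2 80/109 80/49 -4800/5341 -80/109 6 5 S
3 32/29 160/193 1536/5597 -32/29 6 6 E
4 8/9 20/9 -4/3 -8/9 5 6 S
final 5 7 E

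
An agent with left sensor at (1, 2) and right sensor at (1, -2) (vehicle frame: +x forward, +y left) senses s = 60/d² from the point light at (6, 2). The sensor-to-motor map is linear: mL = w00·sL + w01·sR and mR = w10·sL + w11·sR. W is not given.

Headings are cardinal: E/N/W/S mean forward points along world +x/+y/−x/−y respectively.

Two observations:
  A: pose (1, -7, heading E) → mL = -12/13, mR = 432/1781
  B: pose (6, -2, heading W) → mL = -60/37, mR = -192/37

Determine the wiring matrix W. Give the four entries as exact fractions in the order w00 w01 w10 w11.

obs A: pose=(1,-7,E) → sL=12/13, sR=60/137, mL=-12/13, mR=432/1781
obs B: pose=(6,-2,W) → sL=60/37, sR=12, mL=-60/37, mR=-192/37
sensor matrix S = [[12/13, 60/137], [60/37, 12]]; det S = 683136/65897
solve [mL_A; mL_B] = S·[w00; w01] and [mR_A; mR_B] = S·[w10; w11]:
  w00 = -1, w01 = 0, w10 = 1/2, w11 = -1/2

-1 0 1/2 -1/2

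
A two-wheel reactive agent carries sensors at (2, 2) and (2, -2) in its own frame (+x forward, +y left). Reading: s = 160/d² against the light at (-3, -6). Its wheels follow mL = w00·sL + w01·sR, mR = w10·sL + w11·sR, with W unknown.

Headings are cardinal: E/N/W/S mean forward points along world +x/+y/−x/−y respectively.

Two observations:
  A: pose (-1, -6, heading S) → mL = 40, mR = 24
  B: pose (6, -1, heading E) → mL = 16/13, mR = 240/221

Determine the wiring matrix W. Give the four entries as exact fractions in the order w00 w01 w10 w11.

0 1 1/2 1/2

obs A: pose=(-1,-6,S) → sL=8, sR=40, mL=40, mR=24
obs B: pose=(6,-1,E) → sL=16/17, sR=16/13, mL=16/13, mR=240/221
sensor matrix S = [[8, 40], [16/17, 16/13]]; det S = -6144/221
solve [mL_A; mL_B] = S·[w00; w01] and [mR_A; mR_B] = S·[w10; w11]:
  w00 = 0, w01 = 1, w10 = 1/2, w11 = 1/2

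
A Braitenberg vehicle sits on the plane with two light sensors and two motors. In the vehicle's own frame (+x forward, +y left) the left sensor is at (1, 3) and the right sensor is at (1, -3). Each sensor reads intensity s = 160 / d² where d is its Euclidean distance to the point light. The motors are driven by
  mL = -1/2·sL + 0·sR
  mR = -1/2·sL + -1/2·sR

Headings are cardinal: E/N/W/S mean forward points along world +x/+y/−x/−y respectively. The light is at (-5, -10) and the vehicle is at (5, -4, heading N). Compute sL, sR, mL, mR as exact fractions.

80/49 80/109 -40/49 -6320/5341

left sensor world pos  = (2, -3); dL² = 98
right sensor world pos = (8, -3); dR² = 218
sL = 160/98 = 80/49
sR = 160/218 = 80/109
mL = -1/2·sL + 0·sR = -40/49
mR = -1/2·sL + -1/2·sR = -6320/5341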